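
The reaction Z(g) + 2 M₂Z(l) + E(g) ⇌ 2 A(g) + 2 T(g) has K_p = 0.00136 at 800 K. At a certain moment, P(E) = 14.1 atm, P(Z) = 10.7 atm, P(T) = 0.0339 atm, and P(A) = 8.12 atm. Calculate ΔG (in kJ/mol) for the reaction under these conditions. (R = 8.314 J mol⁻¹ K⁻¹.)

(M₂Z is a pure liquid — omitted from Q_p.)
Q_p = P(A)²·P(T)² / (P(Z)·P(E)) = (8.12)²·(0.0339)² / ((10.7)·(14.1)) = 5.02×10⁻⁴
ΔG = RT ln(Q_p/K_p) = (8.314 J mol⁻¹ K⁻¹)(800 K) × ln(5.02×10⁻⁴/0.00136)
   = (6.651 kJ/mol)(-0.9966) = -6.63 kJ/mol
ΔG < 0, so the forward reaction is spontaneous (proceeds forward).

ΔG = -6.63 kJ/mol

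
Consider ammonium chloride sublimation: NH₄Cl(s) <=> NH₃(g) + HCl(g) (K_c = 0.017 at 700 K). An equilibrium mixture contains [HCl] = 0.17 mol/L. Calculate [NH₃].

(NH₄Cl is a pure solid — omitted from K_c.)
At equilibrium, K_c = [NH₃]·[HCl] = 0.017.
([NH₃])·(0.17) = 0.017
[NH₃] = 0.100 = 0.10 mol/L

[NH₃] = 0.10 mol/L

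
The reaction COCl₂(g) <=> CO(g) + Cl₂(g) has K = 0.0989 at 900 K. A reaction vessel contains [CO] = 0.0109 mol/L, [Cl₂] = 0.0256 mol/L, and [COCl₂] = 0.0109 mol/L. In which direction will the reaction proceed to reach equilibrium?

Q = [CO]·[Cl₂] / [COCl₂] = (0.0109)·(0.0256) / (0.0109) = 0.0256
Q = 0.0256 < K = 0.0989, so the forward reaction proceeds.

toward products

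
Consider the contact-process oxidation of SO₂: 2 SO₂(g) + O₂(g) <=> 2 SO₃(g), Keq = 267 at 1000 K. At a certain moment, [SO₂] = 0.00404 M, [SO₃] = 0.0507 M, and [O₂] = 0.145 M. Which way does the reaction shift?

Q = [SO₃]² / ([SO₂]²·[O₂]) = (0.0507)² / ((0.00404)²·(0.145)) = 1090
Q = 1090 > Keq = 267, so the reverse reaction proceeds.

toward reactants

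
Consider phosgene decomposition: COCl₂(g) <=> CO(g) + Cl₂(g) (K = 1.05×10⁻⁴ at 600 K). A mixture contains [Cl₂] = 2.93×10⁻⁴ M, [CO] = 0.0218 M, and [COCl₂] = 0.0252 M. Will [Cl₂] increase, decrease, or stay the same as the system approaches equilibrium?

decrease

Q = [CO]·[Cl₂] / [COCl₂] = (0.0218)·(2.93×10⁻⁴) / (0.0252) = 2.53×10⁻⁴
Q = 2.53×10⁻⁴ > K = 1.05×10⁻⁴: net reverse reaction.
Cl₂ is a product, so it decreases.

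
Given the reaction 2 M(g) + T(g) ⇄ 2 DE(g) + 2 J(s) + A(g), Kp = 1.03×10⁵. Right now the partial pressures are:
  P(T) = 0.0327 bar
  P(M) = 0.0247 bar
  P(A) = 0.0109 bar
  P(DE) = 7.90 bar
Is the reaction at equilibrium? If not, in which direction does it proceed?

(J is a pure solid — omitted from Qp.)
Qp = P(DE)²·P(A) / (P(M)²·P(T)) = (7.90)²·(0.0109) / ((0.0247)²·(0.0327)) = 34100
Qp = 34100 < Kp = 1.03×10⁵, so the forward reaction proceeds.

to the right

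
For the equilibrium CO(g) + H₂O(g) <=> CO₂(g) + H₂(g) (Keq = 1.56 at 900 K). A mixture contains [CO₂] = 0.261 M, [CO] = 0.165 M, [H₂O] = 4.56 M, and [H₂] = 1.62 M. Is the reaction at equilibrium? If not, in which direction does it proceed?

forward (toward products)

Q = [CO₂]·[H₂] / ([CO]·[H₂O]) = (0.261)·(1.62) / ((0.165)·(4.56)) = 0.562
Q = 0.562 < Keq = 1.56, so the forward reaction proceeds.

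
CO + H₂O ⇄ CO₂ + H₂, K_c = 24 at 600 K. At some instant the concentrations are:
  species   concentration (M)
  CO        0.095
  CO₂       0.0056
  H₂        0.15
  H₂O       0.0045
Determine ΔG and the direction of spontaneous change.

Q_c = [CO₂]·[H₂] / ([CO]·[H₂O]) = (0.0056)·(0.15) / ((0.095)·(0.0045)) = 1.96
ΔG = RT ln(Q_c/K_c) = (8.314 J mol⁻¹ K⁻¹)(600 K) × ln(1.96/24)
   = (4.988 kJ/mol)(-2.505) = -12.5 kJ/mol
ΔG < 0, so the forward reaction is spontaneous (proceeds forward).

ΔG = -12.5 kJ/mol; the forward reaction is spontaneous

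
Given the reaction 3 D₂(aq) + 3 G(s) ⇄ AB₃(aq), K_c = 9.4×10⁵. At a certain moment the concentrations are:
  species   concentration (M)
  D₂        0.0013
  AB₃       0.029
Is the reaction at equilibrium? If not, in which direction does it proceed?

toward reactants

(G is a pure solid — omitted from Q_c.)
Q_c = [AB₃] / [D₂]³ = (0.029) / (0.0013)³ = 1.3×10⁷
Q_c = 1.3×10⁷ > K_c = 9.4×10⁵, so the reverse reaction proceeds.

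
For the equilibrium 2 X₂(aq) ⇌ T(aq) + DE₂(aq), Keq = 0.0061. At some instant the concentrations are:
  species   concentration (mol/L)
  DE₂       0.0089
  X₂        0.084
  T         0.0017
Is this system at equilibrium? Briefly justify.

Q = [T]·[DE₂] / [X₂]² = (0.0017)·(0.0089) / (0.084)² = 0.0021
Q = 0.0021 < Keq = 0.0061: net forward reaction.

no; Q < K, reaction proceeds forward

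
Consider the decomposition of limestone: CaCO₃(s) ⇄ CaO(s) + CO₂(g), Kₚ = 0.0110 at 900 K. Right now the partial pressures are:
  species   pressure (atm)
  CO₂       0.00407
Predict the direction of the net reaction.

(CaCO₃, CaO are pure solids — omitted from Qₚ.)
Qₚ = P(CO₂) = 0.00407
Qₚ = 0.00407 < Kₚ = 0.0110, so the forward reaction proceeds.

in the forward direction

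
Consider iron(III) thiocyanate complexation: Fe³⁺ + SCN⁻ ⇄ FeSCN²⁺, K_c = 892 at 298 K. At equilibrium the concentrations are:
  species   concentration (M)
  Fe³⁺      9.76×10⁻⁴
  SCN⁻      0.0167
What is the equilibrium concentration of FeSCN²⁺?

[FeSCN²⁺] = 0.0145 M

At equilibrium, K_c = [FeSCN²⁺] / ([Fe³⁺]·[SCN⁻]) = 892.
([FeSCN²⁺]) / ((9.76×10⁻⁴)·(0.0167)) = 892
[FeSCN²⁺] = 0.0145 M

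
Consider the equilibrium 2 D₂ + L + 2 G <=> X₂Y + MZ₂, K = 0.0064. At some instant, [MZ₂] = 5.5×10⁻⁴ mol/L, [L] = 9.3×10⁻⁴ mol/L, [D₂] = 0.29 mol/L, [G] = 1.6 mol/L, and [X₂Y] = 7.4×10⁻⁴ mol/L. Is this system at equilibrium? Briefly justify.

Q = [X₂Y]·[MZ₂] / ([D₂]²·[L]·[G]²) = (7.4×10⁻⁴)·(5.5×10⁻⁴) / ((0.29)²·(9.3×10⁻⁴)·(1.6)²) = 0.0020
Q = 0.0020 < K = 0.0064: net forward reaction.

no; Q < K, reaction proceeds forward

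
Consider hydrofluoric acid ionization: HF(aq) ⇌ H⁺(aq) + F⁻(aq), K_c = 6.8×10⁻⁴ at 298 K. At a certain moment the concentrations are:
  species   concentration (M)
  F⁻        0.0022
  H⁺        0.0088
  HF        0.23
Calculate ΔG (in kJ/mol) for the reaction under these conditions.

Q_c = [H⁺]·[F⁻] / [HF] = (0.0088)·(0.0022) / (0.23) = 8.42×10⁻⁵
ΔG = RT ln(Q_c/K_c) = (8.314 J mol⁻¹ K⁻¹)(298 K) × ln(8.42×10⁻⁵/6.8×10⁻⁴)
   = (2.478 kJ/mol)(-2.089) = -5.18 kJ/mol
ΔG < 0, so the forward reaction is spontaneous (proceeds forward).

ΔG = -5.18 kJ/mol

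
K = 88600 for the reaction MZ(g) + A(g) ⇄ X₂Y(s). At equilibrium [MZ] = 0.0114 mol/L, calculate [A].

[A] = 9.90×10⁻⁴ mol/L

(X₂Y is a pure solid — omitted from K.)
At equilibrium, K = 1 / ([MZ]·[A]) = 88600.
1 / ((0.0114)·([A])) = 88600
[A] = 9.90×10⁻⁴ mol/L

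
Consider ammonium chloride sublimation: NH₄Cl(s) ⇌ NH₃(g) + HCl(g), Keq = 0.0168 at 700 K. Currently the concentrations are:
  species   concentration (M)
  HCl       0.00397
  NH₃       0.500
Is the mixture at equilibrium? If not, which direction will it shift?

no; Q < K, reaction proceeds forward

(NH₄Cl is a pure solid — omitted from Q.)
Q = [NH₃]·[HCl] = (0.500)·(0.00397) = 0.00199
Q = 0.00199 < Keq = 0.0168: net forward reaction.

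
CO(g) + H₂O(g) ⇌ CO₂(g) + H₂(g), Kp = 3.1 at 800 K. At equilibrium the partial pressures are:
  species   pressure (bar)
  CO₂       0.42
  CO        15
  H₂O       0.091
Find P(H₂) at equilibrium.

At equilibrium, Kp = P(CO₂)·P(H₂) / (P(CO)·P(H₂O)) = 3.1.
(0.42)·(P(H₂)) / ((15)·(0.091)) = 3.1
P(H₂) = 10.1 = 10 bar

P(H₂) = 10 bar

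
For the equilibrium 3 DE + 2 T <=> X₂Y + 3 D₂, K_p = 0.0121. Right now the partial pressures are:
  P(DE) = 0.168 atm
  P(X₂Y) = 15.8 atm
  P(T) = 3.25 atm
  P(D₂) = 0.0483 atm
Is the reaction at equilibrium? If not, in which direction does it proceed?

Q_p = P(X₂Y)·P(D₂)³ / (P(DE)³·P(T)²) = (15.8)·(0.0483)³ / ((0.168)³·(3.25)²) = 0.0355
Q_p = 0.0355 > K_p = 0.0121, so the reverse reaction proceeds.

to the left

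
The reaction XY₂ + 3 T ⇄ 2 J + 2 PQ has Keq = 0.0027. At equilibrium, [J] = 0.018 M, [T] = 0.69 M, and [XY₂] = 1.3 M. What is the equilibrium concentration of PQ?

[PQ] = 1.9 M

At equilibrium, Keq = [J]²·[PQ]² / ([XY₂]·[T]³) = 0.0027.
(0.018)²·([PQ])² / ((1.3)·(0.69)³) = 0.0027
[PQ]² = 3.56 ⇒ [PQ] = 1.9 M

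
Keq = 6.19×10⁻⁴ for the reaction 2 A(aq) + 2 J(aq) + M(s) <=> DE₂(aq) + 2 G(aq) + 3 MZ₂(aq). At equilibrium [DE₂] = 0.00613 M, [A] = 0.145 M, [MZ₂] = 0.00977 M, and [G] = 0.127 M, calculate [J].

[J] = 0.00266 M

(M is a pure solid — omitted from Keq.)
At equilibrium, Keq = [DE₂]·[G]²·[MZ₂]³ / ([A]²·[J]²) = 6.19×10⁻⁴.
(0.00613)·(0.127)²·(0.00977)³ / ((0.145)²·([J])²) = 6.19×10⁻⁴
[J]² = 7.08×10⁻⁶ ⇒ [J] = 0.00266 M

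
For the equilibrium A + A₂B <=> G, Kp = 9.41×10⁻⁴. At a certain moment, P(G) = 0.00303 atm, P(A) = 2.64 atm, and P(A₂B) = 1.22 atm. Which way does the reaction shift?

at equilibrium

Qp = P(G) / (P(A)·P(A₂B)) = (0.00303) / ((2.64)·(1.22)) = 9.41×10⁻⁴
Qp = 9.41×10⁻⁴ = Kp, so the system is already at equilibrium.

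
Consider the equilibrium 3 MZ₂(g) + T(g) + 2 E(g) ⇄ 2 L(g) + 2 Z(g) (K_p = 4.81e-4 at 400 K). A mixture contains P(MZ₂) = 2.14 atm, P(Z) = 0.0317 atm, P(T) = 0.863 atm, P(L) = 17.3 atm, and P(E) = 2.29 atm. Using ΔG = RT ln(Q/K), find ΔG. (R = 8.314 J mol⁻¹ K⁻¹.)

ΔG = 8.80 kJ/mol

Q_p = P(L)²·P(Z)² / (P(MZ₂)³·P(T)·P(E)²) = (17.3)²·(0.0317)² / ((2.14)³·(0.863)·(2.29)²) = 0.00678
ΔG = RT ln(Q_p/K_p) = (8.314 J mol⁻¹ K⁻¹)(400 K) × ln(0.00678/4.81e-4)
   = (3.326 kJ/mol)(2.646) = 8.80 kJ/mol
ΔG > 0, so the forward reaction is non-spontaneous (proceeds in reverse).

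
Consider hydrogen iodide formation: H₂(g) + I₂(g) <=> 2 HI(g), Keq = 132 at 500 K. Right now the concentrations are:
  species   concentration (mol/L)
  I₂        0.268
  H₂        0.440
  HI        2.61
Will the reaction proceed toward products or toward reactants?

Q = [HI]² / ([H₂]·[I₂]) = (2.61)² / ((0.440)·(0.268)) = 57.8
Q = 57.8 < Keq = 132, so the forward reaction proceeds.

toward products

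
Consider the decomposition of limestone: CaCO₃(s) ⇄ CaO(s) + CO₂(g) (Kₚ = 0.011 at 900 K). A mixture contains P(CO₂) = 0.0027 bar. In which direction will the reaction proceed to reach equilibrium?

(CaCO₃, CaO are pure solids — omitted from Qₚ.)
Qₚ = P(CO₂) = 0.0027
Qₚ = 0.0027 < Kₚ = 0.011, so the forward reaction proceeds.

in the forward direction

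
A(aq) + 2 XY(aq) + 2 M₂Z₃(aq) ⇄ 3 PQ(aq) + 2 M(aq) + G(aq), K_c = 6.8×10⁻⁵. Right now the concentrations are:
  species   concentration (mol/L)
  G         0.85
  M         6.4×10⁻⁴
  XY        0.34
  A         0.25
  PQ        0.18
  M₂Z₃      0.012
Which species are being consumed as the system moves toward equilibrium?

PQ, M, G (products)

Q_c = [PQ]³·[M]²·[G] / ([A]·[XY]²·[M₂Z₃]²) = (0.18)³·(6.4×10⁻⁴)²·(0.85) / ((0.25)·(0.34)²·(0.012)²) = 4.9×10⁻⁴
Q_c = 4.9×10⁻⁴ > K_c = 6.8×10⁻⁵: net reverse reaction.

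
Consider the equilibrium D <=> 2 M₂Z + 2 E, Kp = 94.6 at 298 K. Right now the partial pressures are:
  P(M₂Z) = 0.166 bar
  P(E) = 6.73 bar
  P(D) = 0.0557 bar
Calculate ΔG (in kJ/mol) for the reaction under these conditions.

Qp = P(M₂Z)²·P(E)² / P(D) = (0.166)²·(6.73)² / (0.0557) = 22.4
ΔG = RT ln(Qp/Kp) = (8.314 J mol⁻¹ K⁻¹)(298 K) × ln(22.4/94.6)
   = (2.478 kJ/mol)(-1.441) = -3.57 kJ/mol
ΔG < 0, so the forward reaction is spontaneous (proceeds forward).

ΔG = -3.57 kJ/mol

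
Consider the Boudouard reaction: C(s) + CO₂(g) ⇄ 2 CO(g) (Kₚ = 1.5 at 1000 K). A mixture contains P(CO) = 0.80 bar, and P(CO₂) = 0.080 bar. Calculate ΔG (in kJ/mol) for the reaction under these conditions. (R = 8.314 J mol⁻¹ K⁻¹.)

(C is a pure solid — omitted from Qₚ.)
Qₚ = P(CO)² / P(CO₂) = (0.80)² / (0.080) = 8.00
ΔG = RT ln(Qₚ/Kₚ) = (8.314 J mol⁻¹ K⁻¹)(1000 K) × ln(8.00/1.5)
   = (8.314 kJ/mol)(1.674) = 13.9 kJ/mol
ΔG > 0, so the forward reaction is non-spontaneous (proceeds in reverse).

ΔG = 13.9 kJ/mol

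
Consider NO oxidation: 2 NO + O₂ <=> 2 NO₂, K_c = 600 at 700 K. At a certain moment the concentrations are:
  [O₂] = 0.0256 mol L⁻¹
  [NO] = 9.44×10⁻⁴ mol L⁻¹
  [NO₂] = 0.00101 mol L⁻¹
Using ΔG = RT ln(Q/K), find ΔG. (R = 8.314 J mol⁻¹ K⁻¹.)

Q_c = [NO₂]² / ([NO]²·[O₂]) = (0.00101)² / ((9.44×10⁻⁴)²·(0.0256)) = 44.7
ΔG = RT ln(Q_c/K_c) = (8.314 J mol⁻¹ K⁻¹)(700 K) × ln(44.7/600)
   = (5.820 kJ/mol)(-2.597) = -15.1 kJ/mol
ΔG < 0, so the forward reaction is spontaneous (proceeds forward).

ΔG = -15.1 kJ/mol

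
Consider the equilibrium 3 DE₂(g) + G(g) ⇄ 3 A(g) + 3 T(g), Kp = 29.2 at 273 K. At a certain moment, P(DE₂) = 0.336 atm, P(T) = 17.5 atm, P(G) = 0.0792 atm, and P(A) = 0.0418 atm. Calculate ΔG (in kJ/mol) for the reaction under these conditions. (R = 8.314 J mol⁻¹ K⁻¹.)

ΔG = 3.39 kJ/mol

Qp = P(A)³·P(T)³ / (P(DE₂)³·P(G)) = (0.0418)³·(17.5)³ / ((0.336)³·(0.0792)) = 130
ΔG = RT ln(Qp/Kp) = (8.314 J mol⁻¹ K⁻¹)(273 K) × ln(130/29.2)
   = (2.270 kJ/mol)(1.493) = 3.39 kJ/mol
ΔG > 0, so the forward reaction is non-spontaneous (proceeds in reverse).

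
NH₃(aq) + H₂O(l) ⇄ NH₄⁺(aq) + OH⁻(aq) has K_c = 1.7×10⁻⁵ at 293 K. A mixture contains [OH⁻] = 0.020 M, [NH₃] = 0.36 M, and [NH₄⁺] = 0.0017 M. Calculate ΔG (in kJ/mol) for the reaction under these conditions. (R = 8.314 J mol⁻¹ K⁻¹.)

(H₂O is a pure liquid — omitted from Q_c.)
Q_c = [NH₄⁺]·[OH⁻] / [NH₃] = (0.0017)·(0.020) / (0.36) = 9.44×10⁻⁵
ΔG = RT ln(Q_c/K_c) = (8.314 J mol⁻¹ K⁻¹)(293 K) × ln(9.44×10⁻⁵/1.7×10⁻⁵)
   = (2.436 kJ/mol)(1.714) = 4.18 kJ/mol
ΔG > 0, so the forward reaction is non-spontaneous (proceeds in reverse).

ΔG = 4.18 kJ/mol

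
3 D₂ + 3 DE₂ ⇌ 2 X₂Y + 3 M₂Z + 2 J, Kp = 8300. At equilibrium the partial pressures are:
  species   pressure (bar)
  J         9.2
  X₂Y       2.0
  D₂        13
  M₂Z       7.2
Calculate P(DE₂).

P(DE₂) = 0.19 bar

At equilibrium, Kp = P(X₂Y)²·P(M₂Z)³·P(J)² / (P(D₂)³·P(DE₂)³) = 8300.
(2.0)²·(7.2)³·(9.2)² / ((13)³·(P(DE₂))³) = 8300
P(DE₂)³ = 0.00693 ⇒ P(DE₂) = 0.19 bar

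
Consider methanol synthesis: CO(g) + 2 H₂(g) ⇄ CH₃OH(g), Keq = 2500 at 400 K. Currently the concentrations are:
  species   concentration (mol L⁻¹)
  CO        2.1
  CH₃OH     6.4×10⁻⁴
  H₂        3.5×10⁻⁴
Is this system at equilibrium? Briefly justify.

yes, at equilibrium

Q = [CH₃OH] / ([CO]·[H₂]²) = (6.4×10⁻⁴) / ((2.1)·(3.5×10⁻⁴)²) = 2500
Q = 2500 = Keq; the system is at equilibrium.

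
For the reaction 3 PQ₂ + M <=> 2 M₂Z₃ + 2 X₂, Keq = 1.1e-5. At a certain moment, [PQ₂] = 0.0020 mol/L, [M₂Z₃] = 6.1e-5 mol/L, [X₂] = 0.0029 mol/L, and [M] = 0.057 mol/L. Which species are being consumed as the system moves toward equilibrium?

M₂Z₃, X₂ (products)

Q = [M₂Z₃]²·[X₂]² / ([PQ₂]³·[M]) = (6.1e-5)²·(0.0029)² / ((0.0020)³·(0.057)) = 6.9e-5
Q = 6.9e-5 > Keq = 1.1e-5: net reverse reaction.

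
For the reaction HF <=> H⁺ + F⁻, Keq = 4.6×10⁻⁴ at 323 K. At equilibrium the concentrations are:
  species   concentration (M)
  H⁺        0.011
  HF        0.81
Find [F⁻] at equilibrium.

At equilibrium, Keq = [H⁺]·[F⁻] / [HF] = 4.6×10⁻⁴.
(0.011)·([F⁻]) / (0.81) = 4.6×10⁻⁴
[F⁻] = 0.0339 = 0.034 M

[F⁻] = 0.034 M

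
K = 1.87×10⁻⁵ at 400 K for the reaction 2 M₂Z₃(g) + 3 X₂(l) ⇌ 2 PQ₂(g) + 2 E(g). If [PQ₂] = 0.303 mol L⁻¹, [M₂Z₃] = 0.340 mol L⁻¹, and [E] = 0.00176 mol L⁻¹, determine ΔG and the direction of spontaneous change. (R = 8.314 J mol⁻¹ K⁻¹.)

ΔG = -6.75 kJ/mol; the forward reaction is spontaneous

(X₂ is a pure liquid — omitted from Q.)
Q = [PQ₂]²·[E]² / [M₂Z₃]² = (0.303)²·(0.00176)² / (0.340)² = 2.46×10⁻⁶
ΔG = RT ln(Q/K) = (8.314 J mol⁻¹ K⁻¹)(400 K) × ln(2.46×10⁻⁶/1.87×10⁻⁵)
   = (3.326 kJ/mol)(-2.028) = -6.75 kJ/mol
ΔG < 0, so the forward reaction is spontaneous (proceeds forward).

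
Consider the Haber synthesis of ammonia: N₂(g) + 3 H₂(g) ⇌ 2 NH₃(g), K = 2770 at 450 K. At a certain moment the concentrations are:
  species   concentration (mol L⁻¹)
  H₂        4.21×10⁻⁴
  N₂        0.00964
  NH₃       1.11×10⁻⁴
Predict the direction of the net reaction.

toward reactants

Q = [NH₃]² / ([N₂]·[H₂]³) = (1.11×10⁻⁴)² / ((0.00964)·(4.21×10⁻⁴)³) = 17100
Q = 17100 > K = 2770, so the reverse reaction proceeds.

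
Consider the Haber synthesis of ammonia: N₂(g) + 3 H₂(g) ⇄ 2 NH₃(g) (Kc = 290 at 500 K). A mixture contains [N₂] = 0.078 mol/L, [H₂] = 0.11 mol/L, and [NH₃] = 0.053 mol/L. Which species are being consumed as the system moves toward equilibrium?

Qc = [NH₃]² / ([N₂]·[H₂]³) = (0.053)² / ((0.078)·(0.11)³) = 27
Qc = 27 < Kc = 290: net forward reaction.

N₂, H₂ (reactants)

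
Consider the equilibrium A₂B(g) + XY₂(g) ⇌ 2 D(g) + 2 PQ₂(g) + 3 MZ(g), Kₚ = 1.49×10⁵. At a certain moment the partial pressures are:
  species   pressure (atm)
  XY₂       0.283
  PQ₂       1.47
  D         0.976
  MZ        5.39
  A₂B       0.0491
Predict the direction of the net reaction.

toward products

Qₚ = P(D)²·P(PQ₂)²·P(MZ)³ / (P(A₂B)·P(XY₂)) = (0.976)²·(1.47)²·(5.39)³ / ((0.0491)·(0.283)) = 23200
Qₚ = 23200 < Kₚ = 1.49×10⁵, so the forward reaction proceeds.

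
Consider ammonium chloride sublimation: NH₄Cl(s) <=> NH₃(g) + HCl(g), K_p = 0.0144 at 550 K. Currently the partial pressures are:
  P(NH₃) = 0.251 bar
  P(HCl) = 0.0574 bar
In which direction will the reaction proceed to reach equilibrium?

at equilibrium

(NH₄Cl is a pure solid — omitted from Q_p.)
Q_p = P(NH₃)·P(HCl) = (0.251)·(0.0574) = 0.0144
Q_p = 0.0144 = K_p, so the system is already at equilibrium.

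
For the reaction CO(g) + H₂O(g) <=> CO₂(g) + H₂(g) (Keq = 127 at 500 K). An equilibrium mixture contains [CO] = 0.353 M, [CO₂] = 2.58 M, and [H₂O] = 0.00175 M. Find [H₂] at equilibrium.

[H₂] = 0.0304 M

At equilibrium, Keq = [CO₂]·[H₂] / ([CO]·[H₂O]) = 127.
(2.58)·([H₂]) / ((0.353)·(0.00175)) = 127
[H₂] = 0.0304 M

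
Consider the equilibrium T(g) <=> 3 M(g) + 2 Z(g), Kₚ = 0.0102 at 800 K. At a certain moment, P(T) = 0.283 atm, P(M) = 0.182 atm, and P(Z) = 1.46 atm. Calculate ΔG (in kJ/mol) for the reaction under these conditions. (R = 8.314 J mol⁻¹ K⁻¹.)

ΔG = 9.93 kJ/mol

Qₚ = P(M)³·P(Z)² / P(T) = (0.182)³·(1.46)² / (0.283) = 0.0454
ΔG = RT ln(Qₚ/Kₚ) = (8.314 J mol⁻¹ K⁻¹)(800 K) × ln(0.0454/0.0102)
   = (6.651 kJ/mol)(1.493) = 9.93 kJ/mol
ΔG > 0, so the forward reaction is non-spontaneous (proceeds in reverse).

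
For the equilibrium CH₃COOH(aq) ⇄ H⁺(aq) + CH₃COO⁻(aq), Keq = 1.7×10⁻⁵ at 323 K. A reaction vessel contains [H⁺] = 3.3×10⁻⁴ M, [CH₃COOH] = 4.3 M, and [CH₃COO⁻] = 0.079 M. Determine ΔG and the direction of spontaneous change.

ΔG = -2.77 kJ/mol; the forward reaction is spontaneous

Q = [H⁺]·[CH₃COO⁻] / [CH₃COOH] = (3.3×10⁻⁴)·(0.079) / (4.3) = 6.06×10⁻⁶
ΔG = RT ln(Q/Keq) = (8.314 J mol⁻¹ K⁻¹)(323 K) × ln(6.06×10⁻⁶/1.7×10⁻⁵)
   = (2.685 kJ/mol)(-1.032) = -2.77 kJ/mol
ΔG < 0, so the forward reaction is spontaneous (proceeds forward).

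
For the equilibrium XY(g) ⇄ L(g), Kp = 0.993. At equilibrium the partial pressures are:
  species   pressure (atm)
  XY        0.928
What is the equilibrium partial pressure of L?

At equilibrium, Kp = P(L) / P(XY) = 0.993.
(P(L)) / (0.928) = 0.993
P(L) = 0.922 atm

P(L) = 0.922 atm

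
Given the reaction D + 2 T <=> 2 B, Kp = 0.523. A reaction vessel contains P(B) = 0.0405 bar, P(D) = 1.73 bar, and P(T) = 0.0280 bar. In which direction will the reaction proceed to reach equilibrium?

toward reactants

Qp = P(B)² / (P(D)·P(T)²) = (0.0405)² / ((1.73)·(0.0280)²) = 1.21
Qp = 1.21 > Kp = 0.523, so the reverse reaction proceeds.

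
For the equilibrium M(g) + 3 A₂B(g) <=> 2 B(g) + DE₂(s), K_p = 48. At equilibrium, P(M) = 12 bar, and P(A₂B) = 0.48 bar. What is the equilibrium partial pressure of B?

(DE₂ is a pure solid — omitted from K_p.)
At equilibrium, K_p = P(B)² / (P(M)·P(A₂B)³) = 48.
(P(B))² / ((12)·(0.48)³) = 48
P(B)² = 63.7 ⇒ P(B) = 8.0 bar

P(B) = 8.0 bar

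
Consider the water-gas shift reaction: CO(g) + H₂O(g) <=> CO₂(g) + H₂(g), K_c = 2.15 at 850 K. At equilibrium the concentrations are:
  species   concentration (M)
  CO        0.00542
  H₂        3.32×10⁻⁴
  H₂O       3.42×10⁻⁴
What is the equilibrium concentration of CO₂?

At equilibrium, K_c = [CO₂]·[H₂] / ([CO]·[H₂O]) = 2.15.
([CO₂])·(3.32×10⁻⁴) / ((0.00542)·(3.42×10⁻⁴)) = 2.15
[CO₂] = 0.0120 M

[CO₂] = 0.0120 M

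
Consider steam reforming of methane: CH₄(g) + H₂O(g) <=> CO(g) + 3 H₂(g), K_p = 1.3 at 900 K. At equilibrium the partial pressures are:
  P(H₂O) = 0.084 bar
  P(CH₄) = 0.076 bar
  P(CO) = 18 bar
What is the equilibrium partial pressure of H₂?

P(H₂) = 0.077 bar

At equilibrium, K_p = P(CO)·P(H₂)³ / (P(CH₄)·P(H₂O)) = 1.3.
(18)·(P(H₂))³ / ((0.076)·(0.084)) = 1.3
P(H₂)³ = 4.61e-4 ⇒ P(H₂) = 0.077 bar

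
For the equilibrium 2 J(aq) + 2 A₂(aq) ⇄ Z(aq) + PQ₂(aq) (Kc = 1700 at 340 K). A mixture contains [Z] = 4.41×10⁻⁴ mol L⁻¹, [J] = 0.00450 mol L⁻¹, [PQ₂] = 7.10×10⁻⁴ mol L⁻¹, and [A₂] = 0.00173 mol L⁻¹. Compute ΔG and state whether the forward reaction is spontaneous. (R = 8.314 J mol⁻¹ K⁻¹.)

Qc = [Z]·[PQ₂] / ([J]²·[A₂]²) = (4.41×10⁻⁴)·(7.10×10⁻⁴) / ((0.00450)²·(0.00173)²) = 5170
ΔG = RT ln(Qc/Kc) = (8.314 J mol⁻¹ K⁻¹)(340 K) × ln(5170/1700)
   = (2.827 kJ/mol)(1.112) = 3.14 kJ/mol
ΔG > 0, so the forward reaction is non-spontaneous (proceeds in reverse).

ΔG = 3.14 kJ/mol; the forward reaction is non-spontaneous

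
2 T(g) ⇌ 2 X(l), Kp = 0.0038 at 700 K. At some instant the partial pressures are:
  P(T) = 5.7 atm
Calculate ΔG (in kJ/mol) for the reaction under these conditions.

(X is a pure liquid — omitted from Qp.)
Qp = 1 / P(T)² = 1 / (5.7)² = 0.0308
ΔG = RT ln(Qp/Kp) = (8.314 J mol⁻¹ K⁻¹)(700 K) × ln(0.0308/0.0038)
   = (5.820 kJ/mol)(2.093) = 12.2 kJ/mol
ΔG > 0, so the forward reaction is non-spontaneous (proceeds in reverse).

ΔG = 12.2 kJ/mol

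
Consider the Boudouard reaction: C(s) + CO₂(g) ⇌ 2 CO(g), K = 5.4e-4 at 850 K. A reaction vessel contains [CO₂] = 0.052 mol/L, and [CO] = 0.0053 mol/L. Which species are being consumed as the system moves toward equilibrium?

(C is a pure solid — omitted from Q.)
Q = [CO]² / [CO₂] = (0.0053)² / (0.052) = 5.4e-4
Q = 5.4e-4 = K; the system is at equilibrium.

none (at equilibrium)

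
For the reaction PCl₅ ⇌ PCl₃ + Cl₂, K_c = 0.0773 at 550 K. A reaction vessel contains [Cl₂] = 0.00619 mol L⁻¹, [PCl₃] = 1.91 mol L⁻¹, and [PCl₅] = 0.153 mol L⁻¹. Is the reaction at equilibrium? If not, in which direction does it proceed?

Q_c = [PCl₃]·[Cl₂] / [PCl₅] = (1.91)·(0.00619) / (0.153) = 0.0773
Q_c = 0.0773 = K_c, so the system is already at equilibrium.

at equilibrium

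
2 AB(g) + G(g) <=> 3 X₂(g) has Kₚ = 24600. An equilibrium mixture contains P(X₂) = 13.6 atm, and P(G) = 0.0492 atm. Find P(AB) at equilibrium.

P(AB) = 1.44 atm

At equilibrium, Kₚ = P(X₂)³ / (P(AB)²·P(G)) = 24600.
(13.6)³ / ((P(AB))²·(0.0492)) = 24600
P(AB)² = 2.08 ⇒ P(AB) = 1.44 atm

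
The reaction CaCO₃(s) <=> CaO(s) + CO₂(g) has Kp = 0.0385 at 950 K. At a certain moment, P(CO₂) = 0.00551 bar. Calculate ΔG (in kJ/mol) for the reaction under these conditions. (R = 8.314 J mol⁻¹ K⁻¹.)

ΔG = -15.4 kJ/mol

(CaCO₃, CaO are pure solids — omitted from Qp.)
Qp = P(CO₂) = 0.00551
ΔG = RT ln(Qp/Kp) = (8.314 J mol⁻¹ K⁻¹)(950 K) × ln(0.00551/0.0385)
   = (7.898 kJ/mol)(-1.944) = -15.4 kJ/mol
ΔG < 0, so the forward reaction is spontaneous (proceeds forward).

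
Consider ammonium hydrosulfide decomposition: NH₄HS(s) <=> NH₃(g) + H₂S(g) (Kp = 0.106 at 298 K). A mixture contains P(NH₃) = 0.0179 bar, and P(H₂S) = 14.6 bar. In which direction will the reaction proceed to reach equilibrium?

in the reverse direction

(NH₄HS is a pure solid — omitted from Qp.)
Qp = P(NH₃)·P(H₂S) = (0.0179)·(14.6) = 0.261
Qp = 0.261 > Kp = 0.106, so the reverse reaction proceeds.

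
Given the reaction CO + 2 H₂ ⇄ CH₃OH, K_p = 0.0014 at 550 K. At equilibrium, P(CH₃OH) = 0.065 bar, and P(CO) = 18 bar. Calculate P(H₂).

At equilibrium, K_p = P(CH₃OH) / (P(CO)·P(H₂)²) = 0.0014.
(0.065) / ((18)·(P(H₂))²) = 0.0014
P(H₂)² = 2.58 ⇒ P(H₂) = 1.6 bar

P(H₂) = 1.6 bar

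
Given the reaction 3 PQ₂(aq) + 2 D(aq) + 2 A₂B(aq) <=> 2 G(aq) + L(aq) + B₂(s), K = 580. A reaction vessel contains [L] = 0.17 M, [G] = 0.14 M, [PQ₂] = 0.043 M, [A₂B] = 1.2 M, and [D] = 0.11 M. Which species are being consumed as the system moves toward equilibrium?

G, L, B₂ (products)

(B₂ is a pure solid — omitted from Q.)
Q = [G]²·[L] / ([PQ₂]³·[D]²·[A₂B]²) = (0.14)²·(0.17) / ((0.043)³·(0.11)²·(1.2)²) = 2400
Q = 2400 > K = 580: net reverse reaction.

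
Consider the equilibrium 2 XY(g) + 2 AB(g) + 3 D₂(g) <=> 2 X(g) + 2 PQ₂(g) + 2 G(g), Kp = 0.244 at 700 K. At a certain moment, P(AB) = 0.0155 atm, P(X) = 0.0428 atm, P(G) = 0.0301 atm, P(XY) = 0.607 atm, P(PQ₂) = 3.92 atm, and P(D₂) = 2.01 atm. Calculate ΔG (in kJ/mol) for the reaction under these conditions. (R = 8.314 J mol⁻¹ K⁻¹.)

Qp = P(X)²·P(PQ₂)²·P(G)² / (P(XY)²·P(AB)²·P(D₂)³) = (0.0428)²·(3.92)²·(0.0301)² / ((0.607)²·(0.0155)²·(2.01)³) = 0.0355
ΔG = RT ln(Qp/Kp) = (8.314 J mol⁻¹ K⁻¹)(700 K) × ln(0.0355/0.244)
   = (5.820 kJ/mol)(-1.928) = -11.2 kJ/mol
ΔG < 0, so the forward reaction is spontaneous (proceeds forward).

ΔG = -11.2 kJ/mol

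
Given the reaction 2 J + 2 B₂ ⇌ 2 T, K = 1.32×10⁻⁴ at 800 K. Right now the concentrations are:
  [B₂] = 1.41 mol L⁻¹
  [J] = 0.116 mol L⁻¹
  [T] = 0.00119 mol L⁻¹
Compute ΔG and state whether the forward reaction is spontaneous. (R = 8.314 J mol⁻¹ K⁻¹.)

Q = [T]² / ([J]²·[B₂]²) = (0.00119)² / ((0.116)²·(1.41)²) = 5.29×10⁻⁵
ΔG = RT ln(Q/K) = (8.314 J mol⁻¹ K⁻¹)(800 K) × ln(5.29×10⁻⁵/1.32×10⁻⁴)
   = (6.651 kJ/mol)(-0.9144) = -6.08 kJ/mol
ΔG < 0, so the forward reaction is spontaneous (proceeds forward).

ΔG = -6.08 kJ/mol; the forward reaction is spontaneous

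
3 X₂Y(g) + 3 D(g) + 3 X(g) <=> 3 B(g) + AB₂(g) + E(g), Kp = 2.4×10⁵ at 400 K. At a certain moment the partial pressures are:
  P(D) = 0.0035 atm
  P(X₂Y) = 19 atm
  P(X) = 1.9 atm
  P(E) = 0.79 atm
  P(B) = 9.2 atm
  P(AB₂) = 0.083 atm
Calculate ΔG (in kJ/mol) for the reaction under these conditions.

ΔG = -7.48 kJ/mol

Qp = P(B)³·P(AB₂)·P(E) / (P(X₂Y)³·P(D)³·P(X)³) = (9.2)³·(0.083)·(0.79) / ((19)³·(0.0035)³·(1.9)³) = 25300
ΔG = RT ln(Qp/Kp) = (8.314 J mol⁻¹ K⁻¹)(400 K) × ln(25300/2.4×10⁵)
   = (3.326 kJ/mol)(-2.250) = -7.48 kJ/mol
ΔG < 0, so the forward reaction is spontaneous (proceeds forward).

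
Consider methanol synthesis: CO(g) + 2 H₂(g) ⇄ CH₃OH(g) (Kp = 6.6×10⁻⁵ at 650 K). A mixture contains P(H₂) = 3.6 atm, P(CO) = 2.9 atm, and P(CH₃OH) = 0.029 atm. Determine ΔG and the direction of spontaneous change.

Qp = P(CH₃OH) / (P(CO)·P(H₂)²) = (0.029) / ((2.9)·(3.6)²) = 7.72×10⁻⁴
ΔG = RT ln(Qp/Kp) = (8.314 J mol⁻¹ K⁻¹)(650 K) × ln(7.72×10⁻⁴/6.6×10⁻⁵)
   = (5.404 kJ/mol)(2.459) = 13.3 kJ/mol
ΔG > 0, so the forward reaction is non-spontaneous (proceeds in reverse).

ΔG = 13.3 kJ/mol; the forward reaction is non-spontaneous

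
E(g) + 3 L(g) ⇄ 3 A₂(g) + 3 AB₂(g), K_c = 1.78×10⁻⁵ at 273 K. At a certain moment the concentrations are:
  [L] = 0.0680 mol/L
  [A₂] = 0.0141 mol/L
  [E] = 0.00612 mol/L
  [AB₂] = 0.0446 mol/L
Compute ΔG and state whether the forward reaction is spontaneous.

ΔG = 4.50 kJ/mol; the forward reaction is non-spontaneous

Q_c = [A₂]³·[AB₂]³ / ([E]·[L]³) = (0.0141)³·(0.0446)³ / ((0.00612)·(0.0680)³) = 1.29×10⁻⁴
ΔG = RT ln(Q_c/K_c) = (8.314 J mol⁻¹ K⁻¹)(273 K) × ln(1.29×10⁻⁴/1.78×10⁻⁵)
   = (2.270 kJ/mol)(1.981) = 4.50 kJ/mol
ΔG > 0, so the forward reaction is non-spontaneous (proceeds in reverse).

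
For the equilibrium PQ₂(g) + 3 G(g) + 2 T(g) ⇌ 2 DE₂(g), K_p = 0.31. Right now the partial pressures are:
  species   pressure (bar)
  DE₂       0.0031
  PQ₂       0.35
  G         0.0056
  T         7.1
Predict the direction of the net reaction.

toward reactants

Q_p = P(DE₂)² / (P(PQ₂)·P(G)³·P(T)²) = (0.0031)² / ((0.35)·(0.0056)³·(7.1)²) = 3.1
Q_p = 3.1 > K_p = 0.31, so the reverse reaction proceeds.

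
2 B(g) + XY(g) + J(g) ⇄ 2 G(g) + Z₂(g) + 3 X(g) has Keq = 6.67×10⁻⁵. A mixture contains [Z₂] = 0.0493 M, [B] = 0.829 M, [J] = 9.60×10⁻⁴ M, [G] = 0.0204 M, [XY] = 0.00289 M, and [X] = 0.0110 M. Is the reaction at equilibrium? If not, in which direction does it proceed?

Q = [G]²·[Z₂]·[X]³ / ([B]²·[XY]·[J]) = (0.0204)²·(0.0493)·(0.0110)³ / ((0.829)²·(0.00289)·(9.60×10⁻⁴)) = 1.43×10⁻⁵
Q = 1.43×10⁻⁵ < Keq = 6.67×10⁻⁵, so the forward reaction proceeds.

in the forward direction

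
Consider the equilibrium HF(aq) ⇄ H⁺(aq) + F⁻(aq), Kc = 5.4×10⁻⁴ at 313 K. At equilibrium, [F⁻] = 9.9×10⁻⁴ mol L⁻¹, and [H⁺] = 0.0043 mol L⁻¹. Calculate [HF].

[HF] = 0.0079 mol L⁻¹

At equilibrium, Kc = [H⁺]·[F⁻] / [HF] = 5.4×10⁻⁴.
(0.0043)·(9.9×10⁻⁴) / ([HF]) = 5.4×10⁻⁴
[HF] = 0.00788 = 0.0079 mol L⁻¹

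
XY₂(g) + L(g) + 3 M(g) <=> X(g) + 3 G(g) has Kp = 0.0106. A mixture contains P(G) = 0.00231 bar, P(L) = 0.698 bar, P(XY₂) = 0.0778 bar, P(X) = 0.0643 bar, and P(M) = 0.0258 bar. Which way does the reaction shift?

Qp = P(X)·P(G)³ / (P(XY₂)·P(L)·P(M)³) = (0.0643)·(0.00231)³ / ((0.0778)·(0.698)·(0.0258)³) = 8.50e-4
Qp = 8.50e-4 < Kp = 0.0106, so the forward reaction proceeds.

toward products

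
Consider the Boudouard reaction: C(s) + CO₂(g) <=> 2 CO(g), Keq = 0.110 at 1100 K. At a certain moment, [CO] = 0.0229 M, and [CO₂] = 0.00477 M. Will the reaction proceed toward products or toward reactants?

(C is a pure solid — omitted from Q.)
Q = [CO]² / [CO₂] = (0.0229)² / (0.00477) = 0.110
Q = 0.110 = Keq, so the system is already at equilibrium.

no net change (already at equilibrium)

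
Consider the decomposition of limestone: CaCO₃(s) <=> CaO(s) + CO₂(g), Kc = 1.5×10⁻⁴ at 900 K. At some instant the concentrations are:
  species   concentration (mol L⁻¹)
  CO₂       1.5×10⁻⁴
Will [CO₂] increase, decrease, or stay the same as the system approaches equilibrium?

stay the same

(CaCO₃, CaO are pure solids — omitted from Qc.)
Qc = [CO₂] = 1.5×10⁻⁴
Qc = 1.5×10⁻⁴ = Kc; the system is at equilibrium.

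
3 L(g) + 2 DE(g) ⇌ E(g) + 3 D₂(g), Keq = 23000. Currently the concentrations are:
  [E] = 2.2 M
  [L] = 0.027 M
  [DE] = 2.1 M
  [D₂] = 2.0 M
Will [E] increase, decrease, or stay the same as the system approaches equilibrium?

Q = [E]·[D₂]³ / ([L]³·[DE]²) = (2.2)·(2.0)³ / ((0.027)³·(2.1)²) = 2.0×10⁵
Q = 2.0×10⁵ > Keq = 23000: net reverse reaction.
E is a product, so it decreases.

decrease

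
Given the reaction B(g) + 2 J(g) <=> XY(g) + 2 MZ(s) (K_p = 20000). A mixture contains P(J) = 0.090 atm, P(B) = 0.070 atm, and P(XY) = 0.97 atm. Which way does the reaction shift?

(MZ is a pure solid — omitted from Q_p.)
Q_p = P(XY) / (P(B)·P(J)²) = (0.97) / ((0.070)·(0.090)²) = 1700
Q_p = 1700 < K_p = 20000, so the forward reaction proceeds.

forward (toward products)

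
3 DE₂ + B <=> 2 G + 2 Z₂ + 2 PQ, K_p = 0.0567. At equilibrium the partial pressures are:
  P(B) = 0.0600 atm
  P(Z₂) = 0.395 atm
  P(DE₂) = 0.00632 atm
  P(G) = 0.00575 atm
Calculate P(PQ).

At equilibrium, K_p = P(G)²·P(Z₂)²·P(PQ)² / (P(DE₂)³·P(B)) = 0.0567.
(0.00575)²·(0.395)²·(P(PQ))² / ((0.00632)³·(0.0600)) = 0.0567
P(PQ)² = 1.66×10⁻⁴ ⇒ P(PQ) = 0.0129 atm

P(PQ) = 0.0129 atm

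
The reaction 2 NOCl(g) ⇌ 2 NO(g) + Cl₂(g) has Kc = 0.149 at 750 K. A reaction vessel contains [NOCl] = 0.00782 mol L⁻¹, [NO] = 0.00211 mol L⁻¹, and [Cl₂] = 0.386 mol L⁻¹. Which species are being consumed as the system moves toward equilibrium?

NOCl (reactants)

Qc = [NO]²·[Cl₂] / [NOCl]² = (0.00211)²·(0.386) / (0.00782)² = 0.0281
Qc = 0.0281 < Kc = 0.149: net forward reaction.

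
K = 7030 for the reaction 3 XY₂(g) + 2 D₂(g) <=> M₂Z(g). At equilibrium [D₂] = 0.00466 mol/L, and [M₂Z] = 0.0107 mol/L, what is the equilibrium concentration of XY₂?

[XY₂] = 0.412 mol/L

At equilibrium, K = [M₂Z] / ([XY₂]³·[D₂]²) = 7030.
(0.0107) / (([XY₂])³·(0.00466)²) = 7030
[XY₂]³ = 0.0701 ⇒ [XY₂] = 0.412 mol/L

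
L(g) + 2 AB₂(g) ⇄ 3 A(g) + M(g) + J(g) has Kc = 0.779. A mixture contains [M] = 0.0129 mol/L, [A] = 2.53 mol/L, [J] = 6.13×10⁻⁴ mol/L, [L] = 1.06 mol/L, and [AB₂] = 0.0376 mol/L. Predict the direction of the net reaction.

toward products

Qc = [A]³·[M]·[J] / ([L]·[AB₂]²) = (2.53)³·(0.0129)·(6.13×10⁻⁴) / ((1.06)·(0.0376)²) = 0.0855
Qc = 0.0855 < Kc = 0.779, so the forward reaction proceeds.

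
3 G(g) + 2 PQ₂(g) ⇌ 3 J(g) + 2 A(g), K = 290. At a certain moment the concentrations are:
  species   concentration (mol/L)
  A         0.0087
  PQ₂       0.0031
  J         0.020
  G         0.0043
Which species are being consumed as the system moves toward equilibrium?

Q = [J]³·[A]² / ([G]³·[PQ₂]²) = (0.020)³·(0.0087)² / ((0.0043)³·(0.0031)²) = 790
Q = 790 > K = 290: net reverse reaction.

J, A (products)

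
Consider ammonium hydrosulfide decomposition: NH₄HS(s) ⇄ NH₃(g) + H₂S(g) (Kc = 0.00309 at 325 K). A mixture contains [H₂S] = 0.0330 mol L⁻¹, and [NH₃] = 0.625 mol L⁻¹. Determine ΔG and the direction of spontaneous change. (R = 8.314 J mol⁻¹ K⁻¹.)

ΔG = 5.13 kJ/mol; the forward reaction is non-spontaneous

(NH₄HS is a pure solid — omitted from Qc.)
Qc = [NH₃]·[H₂S] = (0.625)·(0.0330) = 0.0206
ΔG = RT ln(Qc/Kc) = (8.314 J mol⁻¹ K⁻¹)(325 K) × ln(0.0206/0.00309)
   = (2.702 kJ/mol)(1.897) = 5.13 kJ/mol
ΔG > 0, so the forward reaction is non-spontaneous (proceeds in reverse).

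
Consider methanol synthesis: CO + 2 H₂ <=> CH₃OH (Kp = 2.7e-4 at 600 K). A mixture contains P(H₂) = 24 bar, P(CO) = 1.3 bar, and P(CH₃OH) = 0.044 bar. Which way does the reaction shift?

forward (toward products)

Qp = P(CH₃OH) / (P(CO)·P(H₂)²) = (0.044) / ((1.3)·(24)²) = 5.9e-5
Qp = 5.9e-5 < Kp = 2.7e-4, so the forward reaction proceeds.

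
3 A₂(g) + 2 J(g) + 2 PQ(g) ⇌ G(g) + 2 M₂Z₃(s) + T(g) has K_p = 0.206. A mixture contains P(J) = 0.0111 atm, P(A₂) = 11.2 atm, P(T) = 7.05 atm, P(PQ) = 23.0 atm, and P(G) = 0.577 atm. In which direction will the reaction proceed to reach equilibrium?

(M₂Z₃ is a pure solid — omitted from Q_p.)
Q_p = P(G)·P(T) / (P(A₂)³·P(J)²·P(PQ)²) = (0.577)·(7.05) / ((11.2)³·(0.0111)²·(23.0)²) = 0.0444
Q_p = 0.0444 < K_p = 0.206, so the forward reaction proceeds.

toward products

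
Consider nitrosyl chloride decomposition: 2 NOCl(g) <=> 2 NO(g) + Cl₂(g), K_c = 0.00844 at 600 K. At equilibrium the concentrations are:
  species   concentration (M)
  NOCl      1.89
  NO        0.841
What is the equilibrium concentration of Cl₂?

[Cl₂] = 0.0426 M

At equilibrium, K_c = [NO]²·[Cl₂] / [NOCl]² = 0.00844.
(0.841)²·([Cl₂]) / (1.89)² = 0.00844
[Cl₂] = 0.0426 M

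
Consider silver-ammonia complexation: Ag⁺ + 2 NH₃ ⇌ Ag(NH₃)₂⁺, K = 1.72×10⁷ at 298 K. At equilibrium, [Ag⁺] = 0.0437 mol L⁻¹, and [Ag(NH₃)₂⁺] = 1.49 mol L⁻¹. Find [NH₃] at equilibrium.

[NH₃] = 0.00141 mol L⁻¹

At equilibrium, K = [Ag(NH₃)₂⁺] / ([Ag⁺]·[NH₃]²) = 1.72×10⁷.
(1.49) / ((0.0437)·([NH₃])²) = 1.72×10⁷
[NH₃]² = 1.98×10⁻⁶ ⇒ [NH₃] = 0.00141 mol L⁻¹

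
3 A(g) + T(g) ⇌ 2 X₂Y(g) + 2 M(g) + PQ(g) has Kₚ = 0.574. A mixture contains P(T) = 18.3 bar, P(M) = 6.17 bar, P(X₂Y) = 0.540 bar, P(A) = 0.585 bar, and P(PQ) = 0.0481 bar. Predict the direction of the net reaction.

toward products

Qₚ = P(X₂Y)²·P(M)²·P(PQ) / (P(A)³·P(T)) = (0.540)²·(6.17)²·(0.0481) / ((0.585)³·(18.3)) = 0.146
Qₚ = 0.146 < Kₚ = 0.574, so the forward reaction proceeds.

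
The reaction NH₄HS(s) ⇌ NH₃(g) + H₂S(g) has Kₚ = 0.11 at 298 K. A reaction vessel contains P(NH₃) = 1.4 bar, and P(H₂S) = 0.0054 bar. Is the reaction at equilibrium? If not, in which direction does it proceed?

(NH₄HS is a pure solid — omitted from Qₚ.)
Qₚ = P(NH₃)·P(H₂S) = (1.4)·(0.0054) = 0.0076
Qₚ = 0.0076 < Kₚ = 0.11, so the forward reaction proceeds.

forward (toward products)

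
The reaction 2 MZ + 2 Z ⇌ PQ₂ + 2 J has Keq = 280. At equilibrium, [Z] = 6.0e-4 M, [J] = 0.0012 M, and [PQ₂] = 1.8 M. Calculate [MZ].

[MZ] = 0.16 M

At equilibrium, Keq = [PQ₂]·[J]² / ([MZ]²·[Z]²) = 280.
(1.8)·(0.0012)² / (([MZ])²·(6.0e-4)²) = 280
[MZ]² = 0.0257 ⇒ [MZ] = 0.16 M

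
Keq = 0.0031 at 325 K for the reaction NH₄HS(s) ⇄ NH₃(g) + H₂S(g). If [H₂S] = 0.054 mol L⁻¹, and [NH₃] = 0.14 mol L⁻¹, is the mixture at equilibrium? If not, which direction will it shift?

no; Q > K, reaction proceeds in reverse

(NH₄HS is a pure solid — omitted from Q.)
Q = [NH₃]·[H₂S] = (0.14)·(0.054) = 0.0076
Q = 0.0076 > Keq = 0.0031: net reverse reaction.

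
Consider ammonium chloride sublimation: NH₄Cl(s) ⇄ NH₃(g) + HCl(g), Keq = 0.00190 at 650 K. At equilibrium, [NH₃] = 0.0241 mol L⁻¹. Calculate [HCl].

[HCl] = 0.0788 mol L⁻¹

(NH₄Cl is a pure solid — omitted from Keq.)
At equilibrium, Keq = [NH₃]·[HCl] = 0.00190.
(0.0241)·([HCl]) = 0.00190
[HCl] = 0.0788 mol L⁻¹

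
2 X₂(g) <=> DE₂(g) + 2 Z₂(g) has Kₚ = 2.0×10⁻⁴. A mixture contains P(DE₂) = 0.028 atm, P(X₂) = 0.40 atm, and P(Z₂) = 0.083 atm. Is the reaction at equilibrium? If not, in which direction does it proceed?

Qₚ = P(DE₂)·P(Z₂)² / P(X₂)² = (0.028)·(0.083)² / (0.40)² = 0.0012
Qₚ = 0.0012 > Kₚ = 2.0×10⁻⁴, so the reverse reaction proceeds.

toward reactants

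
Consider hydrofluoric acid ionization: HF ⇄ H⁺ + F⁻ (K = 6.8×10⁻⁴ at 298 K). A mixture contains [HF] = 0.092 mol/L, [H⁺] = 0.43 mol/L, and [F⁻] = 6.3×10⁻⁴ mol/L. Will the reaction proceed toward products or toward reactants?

to the left

Q = [H⁺]·[F⁻] / [HF] = (0.43)·(6.3×10⁻⁴) / (0.092) = 0.0029
Q = 0.0029 > K = 6.8×10⁻⁴, so the reverse reaction proceeds.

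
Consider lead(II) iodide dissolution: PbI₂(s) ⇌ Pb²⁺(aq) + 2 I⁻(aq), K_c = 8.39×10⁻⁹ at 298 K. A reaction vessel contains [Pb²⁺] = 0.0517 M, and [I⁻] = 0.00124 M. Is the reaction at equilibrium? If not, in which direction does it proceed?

toward reactants

(PbI₂ is a pure solid — omitted from Q_c.)
Q_c = [Pb²⁺]·[I⁻]² = (0.0517)·(0.00124)² = 7.95×10⁻⁸
Q_c = 7.95×10⁻⁸ > K_c = 8.39×10⁻⁹, so the reverse reaction proceeds.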